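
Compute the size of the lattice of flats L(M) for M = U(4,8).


Flats of U(4,8): every subset of size < 4 is a flat, plus E itself.
Count = (8 choose 0) + (8 choose 1) + (8 choose 2) + (8 choose 3) + 1
     = 1 + 8 + 28 + 56 + 1
     = 94.

94


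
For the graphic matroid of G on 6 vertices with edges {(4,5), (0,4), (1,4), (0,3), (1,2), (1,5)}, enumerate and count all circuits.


A circuit in a graphic matroid = edge set of a simple cycle.
G has 6 vertices and 6 edges.
Enumerating all minimal edge subsets forming cycles...
Total circuits found: 1.

1


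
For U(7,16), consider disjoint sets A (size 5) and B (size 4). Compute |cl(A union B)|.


|A union B| = 5 + 4 = 9 (disjoint).
In U(7,16), cl(S) = S if |S| < 7, else cl(S) = E.
Since 9 >= 7, cl(A union B) = E.
|cl(A union B)| = 16.

16


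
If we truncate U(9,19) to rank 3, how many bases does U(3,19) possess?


Truncating U(9,19) to rank 3 gives U(3,19).
Bases of U(3,19) are all 3-element subsets of 19 elements.
Number of bases = (19 choose 3) = 969.

969


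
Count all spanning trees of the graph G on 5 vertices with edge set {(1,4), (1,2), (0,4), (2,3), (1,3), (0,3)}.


By Kirchhoff's matrix tree theorem, the number of spanning trees equals
the determinant of any cofactor of the Laplacian matrix L.
G has 5 vertices and 6 edges.
Computing the (4 x 4) cofactor determinant gives 11.

11


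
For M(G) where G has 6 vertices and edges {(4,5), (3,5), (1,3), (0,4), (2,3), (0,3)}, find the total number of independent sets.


An independent set in a graphic matroid is an acyclic edge subset.
G has 6 vertices and 6 edges.
Enumerate all 2^6 = 64 subsets, checking for acyclicity.
Total independent sets = 60.

60


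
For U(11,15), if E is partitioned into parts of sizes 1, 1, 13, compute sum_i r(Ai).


r(Ai) = min(|Ai|, 11) for each part.
Sum = min(1,11) + min(1,11) + min(13,11)
    = 1 + 1 + 11
    = 13.

13


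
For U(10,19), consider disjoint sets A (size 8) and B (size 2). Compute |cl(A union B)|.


|A union B| = 8 + 2 = 10 (disjoint).
In U(10,19), cl(S) = S if |S| < 10, else cl(S) = E.
Since 10 >= 10, cl(A union B) = E.
|cl(A union B)| = 19.

19


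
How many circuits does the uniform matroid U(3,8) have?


In U(3,8), circuits are the (4)-element subsets.
Any set of 4 elements is dependent, and removing any one element gives
an independent set of size 3, so it is a minimal dependent set.
Number of circuits = (8 choose 4) = 70.

70


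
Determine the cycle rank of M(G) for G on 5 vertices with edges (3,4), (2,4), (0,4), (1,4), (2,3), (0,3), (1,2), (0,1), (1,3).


Cycle rank (nullity) = |E| - r(M) = |E| - (|V| - c).
|E| = 9, |V| = 5, c = 1.
Nullity = 9 - (5 - 1) = 9 - 4 = 5.

5


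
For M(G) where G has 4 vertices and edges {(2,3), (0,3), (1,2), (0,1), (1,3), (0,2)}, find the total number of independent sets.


An independent set in a graphic matroid is an acyclic edge subset.
G has 4 vertices and 6 edges.
Enumerate all 2^6 = 64 subsets, checking for acyclicity.
Total independent sets = 38.

38


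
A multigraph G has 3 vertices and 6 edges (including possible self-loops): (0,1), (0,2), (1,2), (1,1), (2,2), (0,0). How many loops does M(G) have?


In a graphic matroid, a loop is a self-loop edge (u,u) with rank 0.
Examining all 6 edges for self-loops...
Self-loops found: (1,1), (2,2), (0,0)
Number of loops = 3.

3


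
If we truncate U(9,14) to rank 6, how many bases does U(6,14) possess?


Truncating U(9,14) to rank 6 gives U(6,14).
Bases of U(6,14) are all 6-element subsets of 14 elements.
Number of bases = C(14,6) = 14! / (6! * 8!) = 3003.

3003


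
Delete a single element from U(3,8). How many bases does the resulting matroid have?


Deleting e from U(3,8) gives U(3,7) since n > r.
Bases of U(3,7) = C(7,3) = 7! / (3! * 4!) = 35.

35


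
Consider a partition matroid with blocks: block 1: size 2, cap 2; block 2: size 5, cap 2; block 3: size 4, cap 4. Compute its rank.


Rank of a partition matroid = sum of min(|Si|, ci) for each block.
= min(2,2) + min(5,2) + min(4,4)
= 2 + 2 + 4
= 8.

8


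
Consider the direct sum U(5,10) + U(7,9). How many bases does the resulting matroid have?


Bases of a direct sum M1 + M2: |B| = |B(M1)| * |B(M2)|.
|B(U(5,10))| = C(10,5) = 252.
|B(U(7,9))| = C(9,7) = 36.
Total bases = 252 * 36 = 9072.

9072


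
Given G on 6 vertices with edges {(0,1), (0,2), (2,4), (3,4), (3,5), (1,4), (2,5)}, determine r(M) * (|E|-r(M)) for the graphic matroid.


r(M) = |V| - c = 6 - 1 = 5.
nullity = |E| - r(M) = 7 - 5 = 2.
Product = 5 * 2 = 10.

10


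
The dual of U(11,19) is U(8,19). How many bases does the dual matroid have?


The dual of U(r,n) is U(n-r, n) = U(8,19).
Bases of U(8,19) are all (8)-element subsets.
|B(M*)| = C(19,8) = 75582.

75582


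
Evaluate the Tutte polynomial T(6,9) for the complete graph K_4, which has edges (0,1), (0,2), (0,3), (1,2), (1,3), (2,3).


T(K_4; x,y) = x^3 + 3x^2 + 4xy + 2x + y^3 + 3y^2 + 2y.
Substituting x=6, y=9:
= 216 + 108 + 216 + 12 + 729 + 243 + 18
= 1542.

1542


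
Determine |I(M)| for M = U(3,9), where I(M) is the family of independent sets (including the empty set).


Independent sets of U(3,9) are all subsets of size <= 3.
Count = C(9,0) + C(9,1) + C(9,2) + C(9,3)
     = 1 + 9 + 36 + 84
     = 130.

130


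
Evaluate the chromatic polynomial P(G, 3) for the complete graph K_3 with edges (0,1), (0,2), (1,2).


P(K_3, k) = k(k-1)(k-2)...(k-2).
P(3) = (3) * (2) * (1) = 6.

6


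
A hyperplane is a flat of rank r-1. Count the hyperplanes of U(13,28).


Hyperplanes of U(13,28) are flats of rank 12.
In a uniform matroid, these are exactly the (12)-element subsets.
Count = C(28,12) = 30421755.

30421755


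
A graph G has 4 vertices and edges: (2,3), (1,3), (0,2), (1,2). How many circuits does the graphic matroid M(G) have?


A circuit in a graphic matroid = edge set of a simple cycle.
G has 4 vertices and 4 edges.
Enumerating all minimal edge subsets forming cycles...
Total circuits found: 1.

1


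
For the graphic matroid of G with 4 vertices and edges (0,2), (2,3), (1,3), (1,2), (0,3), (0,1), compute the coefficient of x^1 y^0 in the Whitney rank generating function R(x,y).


R(x,y) = sum over A in 2^E of x^(r(E)-r(A)) * y^(|A|-r(A)).
G has 4 vertices, 6 edges. r(E) = 3.
Enumerate all 2^6 = 64 subsets.
Count subsets with r(E)-r(A)=1 and |A|-r(A)=0: 15.

15


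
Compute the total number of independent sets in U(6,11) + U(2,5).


For a direct sum, |I(M1+M2)| = |I(M1)| * |I(M2)|.
|I(U(6,11))| = sum C(11,k) for k=0..6 = 1486.
|I(U(2,5))| = sum C(5,k) for k=0..2 = 16.
Total = 1486 * 16 = 23776.

23776


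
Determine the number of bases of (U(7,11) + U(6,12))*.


(M1+M2)* = M1* + M2*.
M1* = U(4,11), bases: C(11,4) = 330.
M2* = U(6,12), bases: C(12,6) = 924.
|B(M*)| = 330 * 924 = 304920.

304920


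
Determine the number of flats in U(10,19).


Flats of U(10,19): every subset of size < 10 is a flat, plus E itself.
Count = (19 choose 0) + (19 choose 1) + (19 choose 2) + (19 choose 3) + (19 choose 4) + (19 choose 5) + (19 choose 6) + (19 choose 7) + (19 choose 8) + (19 choose 9) + 1
     = 1 + 19 + 171 + 969 + 3876 + 11628 + 27132 + 50388 + 75582 + 92378 + 1
     = 262145.

262145


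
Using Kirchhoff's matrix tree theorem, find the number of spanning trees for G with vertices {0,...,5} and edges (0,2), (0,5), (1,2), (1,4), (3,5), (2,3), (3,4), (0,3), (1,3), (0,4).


By Kirchhoff's matrix tree theorem, the number of spanning trees equals
the determinant of any cofactor of the Laplacian matrix L.
G has 6 vertices and 10 edges.
Computing the (5 x 5) cofactor determinant gives 111.

111


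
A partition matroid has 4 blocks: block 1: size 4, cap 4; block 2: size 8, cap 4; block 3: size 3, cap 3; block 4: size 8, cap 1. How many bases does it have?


A basis picks exactly ci elements from block i.
Number of bases = product of C(|Si|, ci).
= C(4,4) * C(8,4) * C(3,3) * C(8,1)
= 1 * 70 * 1 * 8
= 560.

560


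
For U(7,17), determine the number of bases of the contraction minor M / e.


Contracting e from U(7,17) gives U(6,16).
Bases of U(6,16) = (16 choose 6) = 8008.

8008


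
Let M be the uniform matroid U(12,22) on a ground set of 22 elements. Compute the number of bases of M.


Bases of U(12,22) are all 12-element subsets of the 22-element ground set.
Number of bases = C(22,12).
C(22,12) = 646646.

646646


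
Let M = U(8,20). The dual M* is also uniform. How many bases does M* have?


The dual of U(r,n) is U(n-r, n) = U(12,20).
Bases of U(12,20) are all (12)-element subsets.
|B(M*)| = (20 choose 12) = 125970.

125970


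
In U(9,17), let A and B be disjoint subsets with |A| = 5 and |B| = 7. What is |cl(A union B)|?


|A union B| = 5 + 7 = 12 (disjoint).
In U(9,17), cl(S) = S if |S| < 9, else cl(S) = E.
Since 12 >= 9, cl(A union B) = E.
|cl(A union B)| = 17.

17


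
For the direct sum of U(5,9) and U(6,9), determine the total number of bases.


Bases of a direct sum M1 + M2: |B| = |B(M1)| * |B(M2)|.
|B(U(5,9))| = C(9,5) = 126.
|B(U(6,9))| = C(9,6) = 84.
Total bases = 126 * 84 = 10584.

10584


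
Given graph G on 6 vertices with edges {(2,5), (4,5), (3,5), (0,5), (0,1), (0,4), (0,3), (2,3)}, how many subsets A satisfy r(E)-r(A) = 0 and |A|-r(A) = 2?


R(x,y) = sum over A in 2^E of x^(r(E)-r(A)) * y^(|A|-r(A)).
G has 6 vertices, 8 edges. r(E) = 5.
Enumerate all 2^8 = 256 subsets.
Count subsets with r(E)-r(A)=0 and |A|-r(A)=2: 7.

7


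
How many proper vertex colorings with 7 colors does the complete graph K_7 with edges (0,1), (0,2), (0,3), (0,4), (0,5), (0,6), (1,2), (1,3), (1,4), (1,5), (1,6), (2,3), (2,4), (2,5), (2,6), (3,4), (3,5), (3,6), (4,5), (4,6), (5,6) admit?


P(K_7, k) = k(k-1)(k-2)...(k-6).
P(7) = (7) * (6) * (5) * (4) * (3) * (2) * (1) = 5040.

5040


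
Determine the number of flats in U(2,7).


Flats of U(2,7): every subset of size < 2 is a flat, plus E itself.
Count = C(7,0) + C(7,1) + 1
     = 1 + 7 + 1
     = 9.

9


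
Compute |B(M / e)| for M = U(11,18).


Contracting e from U(11,18) gives U(10,17).
Bases of U(10,17) = C(17,10) = 17! / (10! * 7!) = 19448.

19448


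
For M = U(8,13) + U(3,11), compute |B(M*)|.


(M1+M2)* = M1* + M2*.
M1* = U(5,13), bases: C(13,5) = 1287.
M2* = U(8,11), bases: C(11,8) = 165.
|B(M*)| = 1287 * 165 = 212355.

212355


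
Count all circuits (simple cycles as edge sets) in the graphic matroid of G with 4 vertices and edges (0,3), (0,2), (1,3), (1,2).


A circuit in a graphic matroid = edge set of a simple cycle.
G has 4 vertices and 4 edges.
Enumerating all minimal edge subsets forming cycles...
Total circuits found: 1.

1


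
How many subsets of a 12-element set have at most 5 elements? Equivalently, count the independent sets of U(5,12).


Independent sets of U(5,12) are all subsets of size <= 5.
Count = (12 choose 0) + (12 choose 1) + (12 choose 2) + (12 choose 3) + (12 choose 4) + (12 choose 5)
     = 1 + 12 + 66 + 220 + 495 + 792
     = 1586.

1586


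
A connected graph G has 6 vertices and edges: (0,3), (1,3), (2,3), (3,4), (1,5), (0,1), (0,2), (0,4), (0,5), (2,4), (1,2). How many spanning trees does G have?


By Kirchhoff's matrix tree theorem, the number of spanning trees equals
the determinant of any cofactor of the Laplacian matrix L.
G has 6 vertices and 11 edges.
Computing the (5 x 5) cofactor determinant gives 185.

185


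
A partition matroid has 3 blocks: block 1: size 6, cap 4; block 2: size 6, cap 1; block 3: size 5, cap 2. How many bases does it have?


A basis picks exactly ci elements from block i.
Number of bases = product of C(|Si|, ci).
= C(6,4) * C(6,1) * C(5,2)
= 15 * 6 * 10
= 900.

900


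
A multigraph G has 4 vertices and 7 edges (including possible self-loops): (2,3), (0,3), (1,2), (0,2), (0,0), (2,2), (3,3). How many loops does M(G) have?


In a graphic matroid, a loop is a self-loop edge (u,u) with rank 0.
Examining all 7 edges for self-loops...
Self-loops found: (0,0), (2,2), (3,3)
Number of loops = 3.

3


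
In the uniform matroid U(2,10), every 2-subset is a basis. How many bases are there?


Bases of U(2,10) are all 2-element subsets of the 10-element ground set.
Number of bases = C(10,2).
C(10,2) = (10 * 9) / (1 * 2) = 45.

45


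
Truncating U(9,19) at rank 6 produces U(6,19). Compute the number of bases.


Truncating U(9,19) to rank 6 gives U(6,19).
Bases of U(6,19) are all 6-element subsets of 19 elements.
Number of bases = C(19,6) = 19! / (6! * 13!) = 27132.

27132


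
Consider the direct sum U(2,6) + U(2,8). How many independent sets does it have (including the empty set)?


For a direct sum, |I(M1+M2)| = |I(M1)| * |I(M2)|.
|I(U(2,6))| = sum C(6,k) for k=0..2 = 22.
|I(U(2,8))| = sum C(8,k) for k=0..2 = 37.
Total = 22 * 37 = 814.

814


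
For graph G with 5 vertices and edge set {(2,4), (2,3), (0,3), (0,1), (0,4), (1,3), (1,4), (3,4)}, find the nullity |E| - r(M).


Cycle rank (nullity) = |E| - r(M) = |E| - (|V| - c).
|E| = 8, |V| = 5, c = 1.
Nullity = 8 - (5 - 1) = 8 - 4 = 4.

4


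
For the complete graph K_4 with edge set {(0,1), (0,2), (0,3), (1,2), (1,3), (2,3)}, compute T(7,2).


T(K_4; x,y) = x^3 + 3x^2 + 4xy + 2x + y^3 + 3y^2 + 2y.
Substituting x=7, y=2:
= 343 + 147 + 56 + 14 + 8 + 12 + 4
= 584.

584


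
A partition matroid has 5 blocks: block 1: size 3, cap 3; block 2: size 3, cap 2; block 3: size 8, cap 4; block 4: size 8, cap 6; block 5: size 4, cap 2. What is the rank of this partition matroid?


Rank of a partition matroid = sum of min(|Si|, ci) for each block.
= min(3,3) + min(3,2) + min(8,4) + min(8,6) + min(4,2)
= 3 + 2 + 4 + 6 + 2
= 17.

17


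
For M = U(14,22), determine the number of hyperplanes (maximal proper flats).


Hyperplanes of U(14,22) are flats of rank 13.
In a uniform matroid, these are exactly the (13)-element subsets.
Count = (22 choose 13) = 497420.

497420


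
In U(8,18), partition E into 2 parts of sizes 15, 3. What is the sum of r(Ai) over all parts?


r(Ai) = min(|Ai|, 8) for each part.
Sum = min(15,8) + min(3,8)
    = 8 + 3
    = 11.

11


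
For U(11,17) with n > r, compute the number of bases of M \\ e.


Deleting e from U(11,17) gives U(11,16) since n > r.
Bases of U(11,16) = (16 choose 11) = 4368.

4368


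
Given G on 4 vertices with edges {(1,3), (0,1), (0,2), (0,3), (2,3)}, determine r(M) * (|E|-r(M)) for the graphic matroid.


r(M) = |V| - c = 4 - 1 = 3.
nullity = |E| - r(M) = 5 - 3 = 2.
Product = 3 * 2 = 6.

6


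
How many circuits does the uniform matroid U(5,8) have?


In U(5,8), circuits are the (6)-element subsets.
Any set of 6 elements is dependent, and removing any one element gives
an independent set of size 5, so it is a minimal dependent set.
Number of circuits = (8 choose 6) = 28.

28


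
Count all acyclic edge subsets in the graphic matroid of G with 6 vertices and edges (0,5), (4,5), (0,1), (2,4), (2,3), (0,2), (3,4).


An independent set in a graphic matroid is an acyclic edge subset.
G has 6 vertices and 7 edges.
Enumerate all 2^7 = 128 subsets, checking for acyclicity.
Total independent sets = 104.

104


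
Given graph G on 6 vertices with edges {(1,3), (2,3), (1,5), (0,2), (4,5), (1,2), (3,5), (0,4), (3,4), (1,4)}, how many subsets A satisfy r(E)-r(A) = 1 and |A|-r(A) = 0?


R(x,y) = sum over A in 2^E of x^(r(E)-r(A)) * y^(|A|-r(A)).
G has 6 vertices, 10 edges. r(E) = 5.
Enumerate all 2^10 = 1024 subsets.
Count subsets with r(E)-r(A)=1 and |A|-r(A)=0: 168.

168


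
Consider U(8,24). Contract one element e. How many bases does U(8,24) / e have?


Contracting e from U(8,24) gives U(7,23).
Bases of U(7,23) = C(23,7) = 23! / (7! * 16!) = 245157.

245157


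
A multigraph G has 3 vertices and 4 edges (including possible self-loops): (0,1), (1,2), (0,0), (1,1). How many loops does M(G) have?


In a graphic matroid, a loop is a self-loop edge (u,u) with rank 0.
Examining all 4 edges for self-loops...
Self-loops found: (0,0), (1,1)
Number of loops = 2.

2


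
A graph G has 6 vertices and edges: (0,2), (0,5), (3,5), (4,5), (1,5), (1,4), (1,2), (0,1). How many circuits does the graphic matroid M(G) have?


A circuit in a graphic matroid = edge set of a simple cycle.
G has 6 vertices and 8 edges.
Enumerating all minimal edge subsets forming cycles...
Total circuits found: 6.

6


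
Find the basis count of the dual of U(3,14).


The dual of U(r,n) is U(n-r, n) = U(11,14).
Bases of U(11,14) are all (11)-element subsets.
|B(M*)| = (14 choose 11) = 364.

364


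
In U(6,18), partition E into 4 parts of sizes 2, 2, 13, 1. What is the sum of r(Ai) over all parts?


r(Ai) = min(|Ai|, 6) for each part.
Sum = min(2,6) + min(2,6) + min(13,6) + min(1,6)
    = 2 + 2 + 6 + 1
    = 11.

11


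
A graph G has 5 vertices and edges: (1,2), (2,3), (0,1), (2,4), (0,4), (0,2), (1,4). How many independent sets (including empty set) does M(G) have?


An independent set in a graphic matroid is an acyclic edge subset.
G has 5 vertices and 7 edges.
Enumerate all 2^7 = 128 subsets, checking for acyclicity.
Total independent sets = 76.

76


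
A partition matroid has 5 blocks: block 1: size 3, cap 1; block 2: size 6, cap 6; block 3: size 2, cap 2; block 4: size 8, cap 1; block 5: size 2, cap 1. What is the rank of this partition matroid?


Rank of a partition matroid = sum of min(|Si|, ci) for each block.
= min(3,1) + min(6,6) + min(2,2) + min(8,1) + min(2,1)
= 1 + 6 + 2 + 1 + 1
= 11.

11


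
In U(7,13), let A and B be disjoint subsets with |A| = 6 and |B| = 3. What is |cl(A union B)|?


|A union B| = 6 + 3 = 9 (disjoint).
In U(7,13), cl(S) = S if |S| < 7, else cl(S) = E.
Since 9 >= 7, cl(A union B) = E.
|cl(A union B)| = 13.

13


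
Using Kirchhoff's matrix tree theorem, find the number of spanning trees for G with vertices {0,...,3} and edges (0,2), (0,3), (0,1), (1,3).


By Kirchhoff's matrix tree theorem, the number of spanning trees equals
the determinant of any cofactor of the Laplacian matrix L.
G has 4 vertices and 4 edges.
Computing the (3 x 3) cofactor determinant gives 3.

3


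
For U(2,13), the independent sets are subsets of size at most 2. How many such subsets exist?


Independent sets of U(2,13) are all subsets of size <= 2.
Count = (13 choose 0) + (13 choose 1) + (13 choose 2)
     = 1 + 13 + 78
     = 92.

92


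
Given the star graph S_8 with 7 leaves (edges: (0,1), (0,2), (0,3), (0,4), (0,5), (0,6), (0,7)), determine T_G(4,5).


A star on 8 vertices is a tree with 7 edges.
T(x,y) = x^(7) for any tree.
T(4,5) = 4^7 = 16384.

16384


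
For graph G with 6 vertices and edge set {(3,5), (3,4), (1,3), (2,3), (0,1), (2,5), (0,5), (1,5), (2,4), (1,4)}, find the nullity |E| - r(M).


Cycle rank (nullity) = |E| - r(M) = |E| - (|V| - c).
|E| = 10, |V| = 6, c = 1.
Nullity = 10 - (6 - 1) = 10 - 5 = 5.

5


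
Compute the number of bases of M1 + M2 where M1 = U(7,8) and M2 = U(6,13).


Bases of a direct sum M1 + M2: |B| = |B(M1)| * |B(M2)|.
|B(U(7,8))| = C(8,7) = 8.
|B(U(6,13))| = C(13,6) = 1716.
Total bases = 8 * 1716 = 13728.

13728


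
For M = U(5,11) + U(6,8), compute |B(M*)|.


(M1+M2)* = M1* + M2*.
M1* = U(6,11), bases: C(11,6) = 462.
M2* = U(2,8), bases: C(8,2) = 28.
|B(M*)| = 462 * 28 = 12936.

12936


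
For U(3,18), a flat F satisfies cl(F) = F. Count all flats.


Flats of U(3,18): every subset of size < 3 is a flat, plus E itself.
Count = C(18,0) + C(18,1) + C(18,2) + 1
     = 1 + 18 + 153 + 1
     = 173.

173


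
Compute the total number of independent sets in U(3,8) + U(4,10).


For a direct sum, |I(M1+M2)| = |I(M1)| * |I(M2)|.
|I(U(3,8))| = sum C(8,k) for k=0..3 = 93.
|I(U(4,10))| = sum C(10,k) for k=0..4 = 386.
Total = 93 * 386 = 35898.

35898


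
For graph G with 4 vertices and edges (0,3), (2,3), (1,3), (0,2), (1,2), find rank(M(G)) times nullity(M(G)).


r(M) = |V| - c = 4 - 1 = 3.
nullity = |E| - r(M) = 5 - 3 = 2.
Product = 3 * 2 = 6.

6


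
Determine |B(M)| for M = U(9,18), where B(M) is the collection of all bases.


Bases of U(9,18) are all 9-element subsets of the 18-element ground set.
Number of bases = C(18,9).
(18 choose 9) = 48620.

48620


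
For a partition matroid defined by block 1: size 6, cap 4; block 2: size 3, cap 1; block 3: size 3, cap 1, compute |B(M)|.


A basis picks exactly ci elements from block i.
Number of bases = product of C(|Si|, ci).
= C(6,4) * C(3,1) * C(3,1)
= 15 * 3 * 3
= 135.

135


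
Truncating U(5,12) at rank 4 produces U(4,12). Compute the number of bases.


Truncating U(5,12) to rank 4 gives U(4,12).
Bases of U(4,12) are all 4-element subsets of 12 elements.
Number of bases = (12 choose 4) = 495.

495


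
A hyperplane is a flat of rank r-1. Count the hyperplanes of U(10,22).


Hyperplanes of U(10,22) are flats of rank 9.
In a uniform matroid, these are exactly the (9)-element subsets.
Count = C(22,9) = 497420.

497420


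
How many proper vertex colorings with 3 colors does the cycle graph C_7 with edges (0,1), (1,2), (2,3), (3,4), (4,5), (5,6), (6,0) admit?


P(C_7, k) = (k-1)^7 + (-1)^7*(k-1).
P(3) = (2)^7 - 2
= 128 - 2 = 126.

126


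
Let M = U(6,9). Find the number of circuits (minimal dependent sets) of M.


In U(6,9), circuits are the (7)-element subsets.
Any set of 7 elements is dependent, and removing any one element gives
an independent set of size 6, so it is a minimal dependent set.
Number of circuits = C(9,7) = 9! / (7! * 2!) = 36.

36


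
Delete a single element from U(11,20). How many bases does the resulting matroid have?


Deleting e from U(11,20) gives U(11,19) since n > r.
Bases of U(11,19) = C(19,11) = 75582.

75582


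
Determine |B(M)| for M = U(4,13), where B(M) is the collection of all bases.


Bases of U(4,13) are all 4-element subsets of the 13-element ground set.
Number of bases = C(13,4).
(13 choose 4) = 715.

715


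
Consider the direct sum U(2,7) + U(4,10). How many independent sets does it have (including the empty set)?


For a direct sum, |I(M1+M2)| = |I(M1)| * |I(M2)|.
|I(U(2,7))| = sum C(7,k) for k=0..2 = 29.
|I(U(4,10))| = sum C(10,k) for k=0..4 = 386.
Total = 29 * 386 = 11194.

11194


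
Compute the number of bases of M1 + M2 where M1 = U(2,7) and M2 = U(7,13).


Bases of a direct sum M1 + M2: |B| = |B(M1)| * |B(M2)|.
|B(U(2,7))| = C(7,2) = 21.
|B(U(7,13))| = C(13,7) = 1716.
Total bases = 21 * 1716 = 36036.

36036


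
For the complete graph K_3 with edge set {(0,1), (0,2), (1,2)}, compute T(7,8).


T(K_3; x,y) = x^2 + x + y.
T(7,8) = 49 + 7 + 8 = 64.

64


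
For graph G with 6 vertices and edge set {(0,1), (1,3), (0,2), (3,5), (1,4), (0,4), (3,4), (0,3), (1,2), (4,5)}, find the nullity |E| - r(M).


Cycle rank (nullity) = |E| - r(M) = |E| - (|V| - c).
|E| = 10, |V| = 6, c = 1.
Nullity = 10 - (6 - 1) = 10 - 5 = 5.

5


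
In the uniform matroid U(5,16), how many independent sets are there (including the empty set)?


Independent sets of U(5,16) are all subsets of size <= 5.
Count = C(16,0) + C(16,1) + C(16,2) + C(16,3) + C(16,4) + C(16,5)
     = 1 + 16 + 120 + 560 + 1820 + 4368
     = 6885.

6885


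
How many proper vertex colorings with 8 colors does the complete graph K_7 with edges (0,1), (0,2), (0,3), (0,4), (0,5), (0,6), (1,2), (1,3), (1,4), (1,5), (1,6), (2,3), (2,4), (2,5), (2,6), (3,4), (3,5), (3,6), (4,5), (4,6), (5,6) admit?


P(K_7, k) = k(k-1)(k-2)...(k-6).
P(8) = (8) * (7) * (6) * (5) * (4) * (3) * (2) = 40320.

40320


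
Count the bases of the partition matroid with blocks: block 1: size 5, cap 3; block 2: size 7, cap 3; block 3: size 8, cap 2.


A basis picks exactly ci elements from block i.
Number of bases = product of C(|Si|, ci).
= C(5,3) * C(7,3) * C(8,2)
= 10 * 35 * 28
= 9800.

9800


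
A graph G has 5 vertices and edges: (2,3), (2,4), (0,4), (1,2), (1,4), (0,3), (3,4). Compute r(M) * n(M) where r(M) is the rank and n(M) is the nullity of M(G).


r(M) = |V| - c = 5 - 1 = 4.
nullity = |E| - r(M) = 7 - 4 = 3.
Product = 4 * 3 = 12.

12


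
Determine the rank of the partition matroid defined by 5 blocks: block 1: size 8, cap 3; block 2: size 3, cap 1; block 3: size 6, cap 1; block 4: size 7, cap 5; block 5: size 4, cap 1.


Rank of a partition matroid = sum of min(|Si|, ci) for each block.
= min(8,3) + min(3,1) + min(6,1) + min(7,5) + min(4,1)
= 3 + 1 + 1 + 5 + 1
= 11.

11


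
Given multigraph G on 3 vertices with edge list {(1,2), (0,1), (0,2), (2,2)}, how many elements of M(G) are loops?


In a graphic matroid, a loop is a self-loop edge (u,u) with rank 0.
Examining all 4 edges for self-loops...
Self-loops found: (2,2)
Number of loops = 1.

1


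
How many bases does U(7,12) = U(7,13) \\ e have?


Deleting e from U(7,13) gives U(7,12) since n > r.
Bases of U(7,12) = C(12,7) = 12! / (7! * 5!) = 792.

792


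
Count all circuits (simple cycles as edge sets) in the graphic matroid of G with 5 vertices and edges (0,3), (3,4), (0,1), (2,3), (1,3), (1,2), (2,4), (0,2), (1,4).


A circuit in a graphic matroid = edge set of a simple cycle.
G has 5 vertices and 9 edges.
Enumerating all minimal edge subsets forming cycles...
Total circuits found: 22.

22


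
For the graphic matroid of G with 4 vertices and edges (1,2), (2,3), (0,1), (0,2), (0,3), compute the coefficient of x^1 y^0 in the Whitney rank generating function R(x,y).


R(x,y) = sum over A in 2^E of x^(r(E)-r(A)) * y^(|A|-r(A)).
G has 4 vertices, 5 edges. r(E) = 3.
Enumerate all 2^5 = 32 subsets.
Count subsets with r(E)-r(A)=1 and |A|-r(A)=0: 10.

10


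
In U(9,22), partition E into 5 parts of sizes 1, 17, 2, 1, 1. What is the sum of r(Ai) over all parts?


r(Ai) = min(|Ai|, 9) for each part.
Sum = min(1,9) + min(17,9) + min(2,9) + min(1,9) + min(1,9)
    = 1 + 9 + 2 + 1 + 1
    = 14.

14


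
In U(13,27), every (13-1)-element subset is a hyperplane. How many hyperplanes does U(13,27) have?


Hyperplanes of U(13,27) are flats of rank 12.
In a uniform matroid, these are exactly the (12)-element subsets.
Count = C(27,12) = 17383860.

17383860


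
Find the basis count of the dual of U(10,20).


The dual of U(r,n) is U(n-r, n) = U(10,20).
Bases of U(10,20) are all (10)-element subsets.
|B(M*)| = (20 choose 10) = 184756.

184756


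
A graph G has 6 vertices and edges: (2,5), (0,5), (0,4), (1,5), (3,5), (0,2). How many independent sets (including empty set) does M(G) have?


An independent set in a graphic matroid is an acyclic edge subset.
G has 6 vertices and 6 edges.
Enumerate all 2^6 = 64 subsets, checking for acyclicity.
Total independent sets = 56.

56


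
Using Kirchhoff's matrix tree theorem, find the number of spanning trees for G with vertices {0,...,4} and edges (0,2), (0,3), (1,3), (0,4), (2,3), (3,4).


By Kirchhoff's matrix tree theorem, the number of spanning trees equals
the determinant of any cofactor of the Laplacian matrix L.
G has 5 vertices and 6 edges.
Computing the (4 x 4) cofactor determinant gives 8.

8


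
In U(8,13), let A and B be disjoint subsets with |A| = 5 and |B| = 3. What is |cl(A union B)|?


|A union B| = 5 + 3 = 8 (disjoint).
In U(8,13), cl(S) = S if |S| < 8, else cl(S) = E.
Since 8 >= 8, cl(A union B) = E.
|cl(A union B)| = 13.

13


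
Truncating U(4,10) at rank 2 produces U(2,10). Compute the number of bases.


Truncating U(4,10) to rank 2 gives U(2,10).
Bases of U(2,10) are all 2-element subsets of 10 elements.
Number of bases = (10 choose 2) = 45.

45


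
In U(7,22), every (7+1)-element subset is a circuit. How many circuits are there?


In U(7,22), circuits are the (8)-element subsets.
Any set of 8 elements is dependent, and removing any one element gives
an independent set of size 7, so it is a minimal dependent set.
Number of circuits = C(22,8) = 319770.

319770


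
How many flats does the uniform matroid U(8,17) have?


Flats of U(8,17): every subset of size < 8 is a flat, plus E itself.
Count = (17 choose 0) + (17 choose 1) + (17 choose 2) + (17 choose 3) + (17 choose 4) + (17 choose 5) + (17 choose 6) + (17 choose 7) + 1
     = 1 + 17 + 136 + 680 + 2380 + 6188 + 12376 + 19448 + 1
     = 41227.

41227


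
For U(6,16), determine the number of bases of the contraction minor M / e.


Contracting e from U(6,16) gives U(5,15).
Bases of U(5,15) = (15 choose 5) = 3003.

3003


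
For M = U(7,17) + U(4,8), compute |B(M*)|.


(M1+M2)* = M1* + M2*.
M1* = U(10,17), bases: C(17,10) = 19448.
M2* = U(4,8), bases: C(8,4) = 70.
|B(M*)| = 19448 * 70 = 1361360.

1361360


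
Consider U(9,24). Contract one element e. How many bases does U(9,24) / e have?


Contracting e from U(9,24) gives U(8,23).
Bases of U(8,23) = C(23,8) = 490314.

490314


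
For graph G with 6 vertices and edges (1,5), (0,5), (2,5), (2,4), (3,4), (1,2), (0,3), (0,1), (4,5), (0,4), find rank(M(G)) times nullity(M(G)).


r(M) = |V| - c = 6 - 1 = 5.
nullity = |E| - r(M) = 10 - 5 = 5.
Product = 5 * 5 = 25.

25


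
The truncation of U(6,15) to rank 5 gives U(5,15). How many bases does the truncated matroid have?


Truncating U(6,15) to rank 5 gives U(5,15).
Bases of U(5,15) are all 5-element subsets of 15 elements.
Number of bases = (15 choose 5) = 3003.

3003


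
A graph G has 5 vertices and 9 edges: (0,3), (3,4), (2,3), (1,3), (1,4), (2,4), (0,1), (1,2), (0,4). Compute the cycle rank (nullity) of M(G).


Cycle rank (nullity) = |E| - r(M) = |E| - (|V| - c).
|E| = 9, |V| = 5, c = 1.
Nullity = 9 - (5 - 1) = 9 - 4 = 5.

5


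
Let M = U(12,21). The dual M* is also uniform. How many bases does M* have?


The dual of U(r,n) is U(n-r, n) = U(9,21).
Bases of U(9,21) are all (9)-element subsets.
|B(M*)| = (21 choose 9) = 293930.

293930


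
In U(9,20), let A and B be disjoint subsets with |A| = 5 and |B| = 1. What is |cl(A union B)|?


|A union B| = 5 + 1 = 6 (disjoint).
In U(9,20), cl(S) = S if |S| < 9, else cl(S) = E.
Since 6 < 9, cl(A union B) = A union B.
|cl(A union B)| = 6.

6


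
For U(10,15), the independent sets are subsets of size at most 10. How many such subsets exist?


Independent sets of U(10,15) are all subsets of size <= 10.
Count = C(15,0) + C(15,1) + C(15,2) + C(15,3) + C(15,4) + C(15,5) + C(15,6) + C(15,7) + C(15,8) + C(15,9) + C(15,10)
     = 1 + 15 + 105 + 455 + 1365 + 3003 + 5005 + 6435 + 6435 + 5005 + 3003
     = 30827.

30827


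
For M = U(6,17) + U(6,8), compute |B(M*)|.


(M1+M2)* = M1* + M2*.
M1* = U(11,17), bases: C(17,11) = 12376.
M2* = U(2,8), bases: C(8,2) = 28.
|B(M*)| = 12376 * 28 = 346528.

346528


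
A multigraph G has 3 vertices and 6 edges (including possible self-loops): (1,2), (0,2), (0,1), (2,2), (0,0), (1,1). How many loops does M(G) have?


In a graphic matroid, a loop is a self-loop edge (u,u) with rank 0.
Examining all 6 edges for self-loops...
Self-loops found: (2,2), (0,0), (1,1)
Number of loops = 3.

3


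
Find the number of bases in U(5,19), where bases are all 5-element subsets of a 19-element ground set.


Bases of U(5,19) are all 5-element subsets of the 19-element ground set.
Number of bases = C(19,5).
C(19,5) = 19! / (5! * 14!) = 11628.

11628


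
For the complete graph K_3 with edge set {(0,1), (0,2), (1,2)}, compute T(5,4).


T(K_3; x,y) = x^2 + x + y.
T(5,4) = 25 + 5 + 4 = 34.

34


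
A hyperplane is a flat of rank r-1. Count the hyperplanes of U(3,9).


Hyperplanes of U(3,9) are flats of rank 2.
In a uniform matroid, these are exactly the (2)-element subsets.
Count = C(9,2) = (9 * 8) / (1 * 2) = 36.

36


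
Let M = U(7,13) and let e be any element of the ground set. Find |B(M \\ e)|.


Deleting e from U(7,13) gives U(7,12) since n > r.
Bases of U(7,12) = (12 choose 7) = 792.

792


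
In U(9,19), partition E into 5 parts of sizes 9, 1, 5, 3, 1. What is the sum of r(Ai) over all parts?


r(Ai) = min(|Ai|, 9) for each part.
Sum = min(9,9) + min(1,9) + min(5,9) + min(3,9) + min(1,9)
    = 9 + 1 + 5 + 3 + 1
    = 19.

19


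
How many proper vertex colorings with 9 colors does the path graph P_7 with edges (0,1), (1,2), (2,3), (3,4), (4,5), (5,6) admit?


P(P_7, k) = k * (k-1)^(6).
P(9) = 9 * 8^6 = 9 * 262144 = 2359296.

2359296


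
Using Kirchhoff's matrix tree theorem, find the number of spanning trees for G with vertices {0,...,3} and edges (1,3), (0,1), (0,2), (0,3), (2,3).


By Kirchhoff's matrix tree theorem, the number of spanning trees equals
the determinant of any cofactor of the Laplacian matrix L.
G has 4 vertices and 5 edges.
Computing the (3 x 3) cofactor determinant gives 8.

8


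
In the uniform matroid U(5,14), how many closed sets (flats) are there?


Flats of U(5,14): every subset of size < 5 is a flat, plus E itself.
Count = C(14,0) + C(14,1) + C(14,2) + C(14,3) + C(14,4) + 1
     = 1 + 14 + 91 + 364 + 1001 + 1
     = 1472.

1472


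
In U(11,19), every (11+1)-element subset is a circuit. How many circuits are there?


In U(11,19), circuits are the (12)-element subsets.
Any set of 12 elements is dependent, and removing any one element gives
an independent set of size 11, so it is a minimal dependent set.
Number of circuits = C(19,12) = 50388.

50388


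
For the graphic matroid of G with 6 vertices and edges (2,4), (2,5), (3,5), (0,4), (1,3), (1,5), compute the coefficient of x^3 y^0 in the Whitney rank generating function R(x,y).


R(x,y) = sum over A in 2^E of x^(r(E)-r(A)) * y^(|A|-r(A)).
G has 6 vertices, 6 edges. r(E) = 5.
Enumerate all 2^6 = 64 subsets.
Count subsets with r(E)-r(A)=3 and |A|-r(A)=0: 15.

15


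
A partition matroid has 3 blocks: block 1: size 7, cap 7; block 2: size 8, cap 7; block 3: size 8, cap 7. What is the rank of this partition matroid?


Rank of a partition matroid = sum of min(|Si|, ci) for each block.
= min(7,7) + min(8,7) + min(8,7)
= 7 + 7 + 7
= 21.

21


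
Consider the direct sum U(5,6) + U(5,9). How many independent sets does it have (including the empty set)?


For a direct sum, |I(M1+M2)| = |I(M1)| * |I(M2)|.
|I(U(5,6))| = sum C(6,k) for k=0..5 = 63.
|I(U(5,9))| = sum C(9,k) for k=0..5 = 382.
Total = 63 * 382 = 24066.

24066


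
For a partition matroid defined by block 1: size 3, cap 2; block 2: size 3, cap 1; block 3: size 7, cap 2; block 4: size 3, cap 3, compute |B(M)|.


A basis picks exactly ci elements from block i.
Number of bases = product of C(|Si|, ci).
= C(3,2) * C(3,1) * C(7,2) * C(3,3)
= 3 * 3 * 21 * 1
= 189.

189


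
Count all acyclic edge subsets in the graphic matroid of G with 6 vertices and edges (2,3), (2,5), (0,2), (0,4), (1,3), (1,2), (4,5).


An independent set in a graphic matroid is an acyclic edge subset.
G has 6 vertices and 7 edges.
Enumerate all 2^7 = 128 subsets, checking for acyclicity.
Total independent sets = 105.

105


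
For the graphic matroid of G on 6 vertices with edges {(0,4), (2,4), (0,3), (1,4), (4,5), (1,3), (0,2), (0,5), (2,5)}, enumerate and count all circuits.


A circuit in a graphic matroid = edge set of a simple cycle.
G has 6 vertices and 9 edges.
Enumerating all minimal edge subsets forming cycles...
Total circuits found: 12.

12


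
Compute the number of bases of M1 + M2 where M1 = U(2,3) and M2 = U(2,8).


Bases of a direct sum M1 + M2: |B| = |B(M1)| * |B(M2)|.
|B(U(2,3))| = C(3,2) = 3.
|B(U(2,8))| = C(8,2) = 28.
Total bases = 3 * 28 = 84.

84


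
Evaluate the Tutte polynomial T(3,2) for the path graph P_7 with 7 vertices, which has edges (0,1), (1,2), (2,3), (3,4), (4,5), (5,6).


A path on 7 vertices is a tree with 6 edges.
T(x,y) = x^(6) for any tree.
T(3,2) = 3^6 = 729.

729


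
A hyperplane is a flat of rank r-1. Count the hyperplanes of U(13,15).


Hyperplanes of U(13,15) are flats of rank 12.
In a uniform matroid, these are exactly the (12)-element subsets.
Count = C(15,12) = 455.

455


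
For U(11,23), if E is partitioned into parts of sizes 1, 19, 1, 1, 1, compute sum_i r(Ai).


r(Ai) = min(|Ai|, 11) for each part.
Sum = min(1,11) + min(19,11) + min(1,11) + min(1,11) + min(1,11)
    = 1 + 11 + 1 + 1 + 1
    = 15.

15


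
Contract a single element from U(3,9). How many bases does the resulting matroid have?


Contracting e from U(3,9) gives U(2,8).
Bases of U(2,8) = C(8,2) = 8! / (2! * 6!) = 28.

28


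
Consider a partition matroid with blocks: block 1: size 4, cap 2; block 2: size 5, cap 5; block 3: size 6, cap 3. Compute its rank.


Rank of a partition matroid = sum of min(|Si|, ci) for each block.
= min(4,2) + min(5,5) + min(6,3)
= 2 + 5 + 3
= 10.

10


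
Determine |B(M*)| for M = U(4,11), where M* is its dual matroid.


The dual of U(r,n) is U(n-r, n) = U(7,11).
Bases of U(7,11) are all (7)-element subsets.
|B(M*)| = C(11,7) = 11! / (7! * 4!) = 330.

330


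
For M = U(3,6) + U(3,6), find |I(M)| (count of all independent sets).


For a direct sum, |I(M1+M2)| = |I(M1)| * |I(M2)|.
|I(U(3,6))| = sum C(6,k) for k=0..3 = 42.
|I(U(3,6))| = sum C(6,k) for k=0..3 = 42.
Total = 42 * 42 = 1764.

1764


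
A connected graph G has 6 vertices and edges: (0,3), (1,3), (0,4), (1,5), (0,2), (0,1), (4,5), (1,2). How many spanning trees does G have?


By Kirchhoff's matrix tree theorem, the number of spanning trees equals
the determinant of any cofactor of the Laplacian matrix L.
G has 6 vertices and 8 edges.
Computing the (5 x 5) cofactor determinant gives 28.

28


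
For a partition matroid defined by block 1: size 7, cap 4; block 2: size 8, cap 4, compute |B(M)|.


A basis picks exactly ci elements from block i.
Number of bases = product of C(|Si|, ci).
= C(7,4) * C(8,4)
= 35 * 70
= 2450.

2450


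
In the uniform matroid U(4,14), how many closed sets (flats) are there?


Flats of U(4,14): every subset of size < 4 is a flat, plus E itself.
Count = (14 choose 0) + (14 choose 1) + (14 choose 2) + (14 choose 3) + 1
     = 1 + 14 + 91 + 364 + 1
     = 471.

471


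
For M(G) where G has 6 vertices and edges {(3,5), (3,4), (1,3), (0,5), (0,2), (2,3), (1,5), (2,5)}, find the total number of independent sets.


An independent set in a graphic matroid is an acyclic edge subset.
G has 6 vertices and 8 edges.
Enumerate all 2^8 = 256 subsets, checking for acyclicity.
Total independent sets = 164.

164


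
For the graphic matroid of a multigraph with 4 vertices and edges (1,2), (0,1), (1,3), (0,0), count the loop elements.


In a graphic matroid, a loop is a self-loop edge (u,u) with rank 0.
Examining all 4 edges for self-loops...
Self-loops found: (0,0)
Number of loops = 1.

1


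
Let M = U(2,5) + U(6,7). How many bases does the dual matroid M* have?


(M1+M2)* = M1* + M2*.
M1* = U(3,5), bases: C(5,3) = 10.
M2* = U(1,7), bases: C(7,1) = 7.
|B(M*)| = 10 * 7 = 70.

70


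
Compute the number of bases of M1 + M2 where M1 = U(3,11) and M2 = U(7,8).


Bases of a direct sum M1 + M2: |B| = |B(M1)| * |B(M2)|.
|B(U(3,11))| = C(11,3) = 165.
|B(U(7,8))| = C(8,7) = 8.
Total bases = 165 * 8 = 1320.

1320


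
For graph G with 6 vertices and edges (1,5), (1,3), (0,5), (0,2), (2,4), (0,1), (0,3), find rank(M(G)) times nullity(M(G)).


r(M) = |V| - c = 6 - 1 = 5.
nullity = |E| - r(M) = 7 - 5 = 2.
Product = 5 * 2 = 10.

10


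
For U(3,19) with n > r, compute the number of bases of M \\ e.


Deleting e from U(3,19) gives U(3,18) since n > r.
Bases of U(3,18) = C(18,3) = (18 * 17 * 16) / (1 * 2 * 3) = 816.

816


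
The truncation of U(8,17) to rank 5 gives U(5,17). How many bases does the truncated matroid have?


Truncating U(8,17) to rank 5 gives U(5,17).
Bases of U(5,17) are all 5-element subsets of 17 elements.
Number of bases = C(17,5) = 17! / (5! * 12!) = 6188.

6188


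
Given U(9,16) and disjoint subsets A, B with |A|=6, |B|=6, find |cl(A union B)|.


|A union B| = 6 + 6 = 12 (disjoint).
In U(9,16), cl(S) = S if |S| < 9, else cl(S) = E.
Since 12 >= 9, cl(A union B) = E.
|cl(A union B)| = 16.

16


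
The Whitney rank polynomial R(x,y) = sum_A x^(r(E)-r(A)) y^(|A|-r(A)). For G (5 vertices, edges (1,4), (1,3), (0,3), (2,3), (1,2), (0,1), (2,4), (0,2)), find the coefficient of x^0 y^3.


R(x,y) = sum over A in 2^E of x^(r(E)-r(A)) * y^(|A|-r(A)).
G has 5 vertices, 8 edges. r(E) = 4.
Enumerate all 2^8 = 256 subsets.
Count subsets with r(E)-r(A)=0 and |A|-r(A)=3: 8.

8
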